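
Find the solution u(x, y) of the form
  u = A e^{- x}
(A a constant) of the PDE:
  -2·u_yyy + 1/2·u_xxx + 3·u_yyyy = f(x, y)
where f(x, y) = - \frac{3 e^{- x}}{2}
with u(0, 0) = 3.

Answer: u(x, y) = 3 e^{- x}

Derivation:
Substitute the ansatz u = A e^{- x} into the left-hand side.
Derivatives of the ansatz:
  u_yyy = 0
  u_xxx = - A e^{- x}
  u_yyyy = 0
Term by term:
  -2·u_yyy = 0
  1/2·u_xxx = - \frac{A e^{- x}}{2}
  3·u_yyyy = 0
So the left-hand side equals
  - \frac{A e^{- x}}{2}
This must equal f(x, y) = - \frac{3 e^{- x}}{2} identically.
Matching coefficients of the independent functions:
  [e^{- x}]:  - \frac{A}{2} = - \frac{3}{2}
Solving: A = 3.
Check against the point condition:
  u(0, 0) = 3  ⟹  A = 3  ✓
Hence u(x, y) = 3 e^{- x}.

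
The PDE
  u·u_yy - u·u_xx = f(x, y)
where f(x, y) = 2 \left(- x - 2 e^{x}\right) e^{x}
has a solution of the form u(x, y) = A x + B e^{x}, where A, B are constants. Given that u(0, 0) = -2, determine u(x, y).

Answer: u(x, y) = - x - 2 e^{x}

Derivation:
Substitute the ansatz u = A x + B e^{x} into the left-hand side.
Derivatives of the ansatz:
  u_yy = 0
  u_xx = B e^{x}
Term by term:
  u·u_yy = 0
  -u·u_xx = - A B x e^{x} - B^{2} e^{2 x}
So the left-hand side equals
  - A B x e^{x} - B^{2} e^{2 x}
This must equal f(x, y) = 2 \left(- x - 2 e^{x}\right) e^{x} identically.
Matching coefficients of the independent functions:
  [x e^{x}]:  - A B = -2
  [e^{2 x}]:  - B^{2} = -4
These equations allow (A, B) = (-1, -2) or (1, 2).
Impose the point condition(s):
  u(0, 0) = -2  ⟹  B = -2
Only A = -1, B = -2 satisfies everything.
Hence u(x, y) = - x - 2 e^{x}.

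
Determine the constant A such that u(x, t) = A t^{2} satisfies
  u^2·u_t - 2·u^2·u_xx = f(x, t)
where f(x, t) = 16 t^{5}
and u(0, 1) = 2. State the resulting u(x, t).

Answer: u(x, t) = 2 t^{2}

Derivation:
Substitute the ansatz u = A t^{2} into the left-hand side.
Derivatives of the ansatz:
  u_t = 2 A t
  u_xx = 0
Term by term:
  u^2·u_t = 2 A^{3} t^{5}
  -2·u^2·u_xx = 0
So the left-hand side equals
  2 A^{3} t^{5}
This must equal f(x, t) = 16 t^{5} identically.
Matching coefficients of the independent functions:
  [t^{5}]:  2 A^{3} = 16
Solving: A = 2.
Check against the point condition:
  u(0, 1) = 2  ⟹  A = 2  ✓
Hence u(x, t) = 2 t^{2}.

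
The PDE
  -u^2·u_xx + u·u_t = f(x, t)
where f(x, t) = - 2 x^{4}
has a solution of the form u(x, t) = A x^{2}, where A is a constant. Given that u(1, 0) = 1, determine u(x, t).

Substitute the ansatz u = A x^{2} into the left-hand side.
Derivatives of the ansatz:
  u_xx = 2 A
  u_t = 0
Term by term:
  -u^2·u_xx = - 2 A^{3} x^{4}
  u·u_t = 0
So the left-hand side equals
  - 2 A^{3} x^{4}
This must equal f(x, t) = - 2 x^{4} identically.
Matching coefficients of the independent functions:
  [x^{4}]:  - 2 A^{3} = -2
Solving: A = 1.
Check against the point condition:
  u(1, 0) = 1  ⟹  A = 1  ✓
Hence u(x, t) = x^{2}.

Answer: u(x, t) = x^{2}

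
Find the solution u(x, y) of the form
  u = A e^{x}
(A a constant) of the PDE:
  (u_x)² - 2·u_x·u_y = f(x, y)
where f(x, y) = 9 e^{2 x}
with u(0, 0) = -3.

Substitute the ansatz u = A e^{x} into the left-hand side.
Derivatives of the ansatz:
  u_x = A e^{x}
  u_y = 0
Term by term:
  (u_x)² = A^{2} e^{2 x}
  -2·u_x·u_y = 0
So the left-hand side equals
  A^{2} e^{2 x}
This must equal f(x, y) = 9 e^{2 x} identically.
Matching coefficients of the independent functions:
  [e^{2 x}]:  A^{2} = 9
These equations allow (A) = (-3) or (3).
Impose the point condition(s):
  u(0, 0) = -3  ⟹  A = -3
Only A = -3 satisfies everything.
Hence u(x, y) = - 3 e^{x}.

Answer: u(x, y) = - 3 e^{x}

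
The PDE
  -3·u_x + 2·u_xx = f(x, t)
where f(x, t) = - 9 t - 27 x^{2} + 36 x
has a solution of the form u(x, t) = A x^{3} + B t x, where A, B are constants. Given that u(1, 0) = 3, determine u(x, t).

Substitute the ansatz u = A x^{3} + B t x into the left-hand side.
Derivatives of the ansatz:
  u_x = 3 A x^{2} + B t
  u_xx = 6 A x
Term by term:
  -3·u_x = - 9 A x^{2} - 3 B t
  2·u_xx = 12 A x
So the left-hand side equals
  - 9 A x^{2} + 12 A x - 3 B t
This must equal f(x, t) = - 9 t - 27 x^{2} + 36 x identically.
Matching coefficients of the independent functions:
  [t]:  - 3 B = -9
  [x]:  12 A = 36
  [x^{2}]:  - 9 A = -27
Solving: A = 3, B = 3.
Check against the point condition:
  u(1, 0) = 3  ⟹  A = 3  ✓
Hence u(x, t) = 3 t x + 3 x^{3}.

Answer: u(x, t) = 3 t x + 3 x^{3}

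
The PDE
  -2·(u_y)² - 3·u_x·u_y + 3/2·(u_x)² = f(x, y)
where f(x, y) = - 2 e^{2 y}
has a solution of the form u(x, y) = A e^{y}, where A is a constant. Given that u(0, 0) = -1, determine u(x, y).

Answer: u(x, y) = - e^{y}

Derivation:
Substitute the ansatz u = A e^{y} into the left-hand side.
Derivatives of the ansatz:
  u_y = A e^{y}
  u_x = 0
Term by term:
  -2·(u_y)² = - 2 A^{2} e^{2 y}
  -3·u_x·u_y = 0
  3/2·(u_x)² = 0
So the left-hand side equals
  - 2 A^{2} e^{2 y}
This must equal f(x, y) = - 2 e^{2 y} identically.
Matching coefficients of the independent functions:
  [e^{2 y}]:  - 2 A^{2} = -2
These equations allow (A) = (-1) or (1).
Impose the point condition(s):
  u(0, 0) = -1  ⟹  A = -1
Only A = -1 satisfies everything.
Hence u(x, y) = - e^{y}.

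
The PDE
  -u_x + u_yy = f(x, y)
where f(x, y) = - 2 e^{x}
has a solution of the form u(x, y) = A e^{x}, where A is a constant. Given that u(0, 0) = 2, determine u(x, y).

Substitute the ansatz u = A e^{x} into the left-hand side.
Derivatives of the ansatz:
  u_x = A e^{x}
  u_yy = 0
Term by term:
  -u_x = - A e^{x}
  u_yy = 0
So the left-hand side equals
  - A e^{x}
This must equal f(x, y) = - 2 e^{x} identically.
Matching coefficients of the independent functions:
  [e^{x}]:  - A = -2
Solving: A = 2.
Check against the point condition:
  u(0, 0) = 2  ⟹  A = 2  ✓
Hence u(x, y) = 2 e^{x}.

Answer: u(x, y) = 2 e^{x}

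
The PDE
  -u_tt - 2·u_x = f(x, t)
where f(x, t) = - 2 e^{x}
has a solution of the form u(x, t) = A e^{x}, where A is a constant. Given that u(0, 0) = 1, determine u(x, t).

Answer: u(x, t) = e^{x}

Derivation:
Substitute the ansatz u = A e^{x} into the left-hand side.
Derivatives of the ansatz:
  u_tt = 0
  u_x = A e^{x}
Term by term:
  -u_tt = 0
  -2·u_x = - 2 A e^{x}
So the left-hand side equals
  - 2 A e^{x}
This must equal f(x, t) = - 2 e^{x} identically.
Matching coefficients of the independent functions:
  [e^{x}]:  - 2 A = -2
Solving: A = 1.
Check against the point condition:
  u(0, 0) = 1  ⟹  A = 1  ✓
Hence u(x, t) = e^{x}.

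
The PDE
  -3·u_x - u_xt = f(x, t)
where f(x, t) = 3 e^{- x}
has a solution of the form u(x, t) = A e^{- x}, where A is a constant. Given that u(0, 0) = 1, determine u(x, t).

Substitute the ansatz u = A e^{- x} into the left-hand side.
Derivatives of the ansatz:
  u_x = - A e^{- x}
  u_xt = 0
Term by term:
  -3·u_x = 3 A e^{- x}
  -u_xt = 0
So the left-hand side equals
  3 A e^{- x}
This must equal f(x, t) = 3 e^{- x} identically.
Matching coefficients of the independent functions:
  [e^{- x}]:  3 A = 3
Solving: A = 1.
Check against the point condition:
  u(0, 0) = 1  ⟹  A = 1  ✓
Hence u(x, t) = e^{- x}.

Answer: u(x, t) = e^{- x}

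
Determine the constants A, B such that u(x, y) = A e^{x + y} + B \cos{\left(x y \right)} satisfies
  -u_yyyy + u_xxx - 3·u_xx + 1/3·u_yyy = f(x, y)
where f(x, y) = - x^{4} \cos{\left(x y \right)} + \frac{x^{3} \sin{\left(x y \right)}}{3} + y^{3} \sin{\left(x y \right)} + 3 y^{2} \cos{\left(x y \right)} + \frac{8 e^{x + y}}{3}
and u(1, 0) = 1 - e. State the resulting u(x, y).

Substitute the ansatz u = A e^{x + y} + B \cos{\left(x y \right)} into the left-hand side.
Derivatives of the ansatz:
  u_yyyy = A e^{x} e^{y} + B x^{4} \cos{\left(x y \right)}
  u_xxx = A e^{x} e^{y} + B y^{3} \sin{\left(x y \right)}
  u_xx = A e^{x} e^{y} - B y^{2} \cos{\left(x y \right)}
  u_yyy = A e^{x} e^{y} + B x^{3} \sin{\left(x y \right)}
Term by term:
  -u_yyyy = - A e^{x} e^{y} - B x^{4} \cos{\left(x y \right)}
  u_xxx = A e^{x} e^{y} + B y^{3} \sin{\left(x y \right)}
  -3·u_xx = - 3 A e^{x} e^{y} + 3 B y^{2} \cos{\left(x y \right)}
  1/3·u_yyy = \frac{A e^{x} e^{y}}{3} + \frac{B x^{3} \sin{\left(x y \right)}}{3}
So the left-hand side equals
  - \frac{8 A e^{x} e^{y}}{3} - B x^{4} \cos{\left(x y \right)} + \frac{B x^{3} \sin{\left(x y \right)}}{3} + B y^{3} \sin{\left(x y \right)} + 3 B y^{2} \cos{\left(x y \right)}
This must equal f(x, y) identically; expanded, f = - x^{4} \cos{\left(x y \right)} + \frac{x^{3} \sin{\left(x y \right)}}{3} + y^{3} \sin{\left(x y \right)} + 3 y^{2} \cos{\left(x y \right)} + \frac{8 e^{x} e^{y}}{3}.
Matching coefficients of the independent functions:
  [x^{3} \sin{\left(x y \right)}]:  \frac{B}{3} = \frac{1}{3}
  [x^{4} \cos{\left(x y \right)}]:  - B = -1
  [y^{2} \cos{\left(x y \right)}]:  3 B = 3
  [y^{3} \sin{\left(x y \right)}]:  B = 1
  [e^{x} e^{y}]:  - \frac{8 A}{3} = \frac{8}{3}
Solving: A = -1, B = 1.
Check against the point condition:
  u(1, 0) = 1 - e  ⟹  e A + B = 1 - e  ✓
Hence u(x, y) = - e^{x + y} + \cos{\left(x y \right)}.

Answer: u(x, y) = - e^{x + y} + \cos{\left(x y \right)}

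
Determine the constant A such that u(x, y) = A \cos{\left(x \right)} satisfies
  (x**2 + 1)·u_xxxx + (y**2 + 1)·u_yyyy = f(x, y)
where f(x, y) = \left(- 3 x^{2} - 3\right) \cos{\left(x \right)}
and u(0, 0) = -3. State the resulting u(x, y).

Substitute the ansatz u = A \cos{\left(x \right)} into the left-hand side.
Derivatives of the ansatz:
  u_xxxx = A \cos{\left(x \right)}
  u_yyyy = 0
Term by term:
  (x**2 + 1)·u_xxxx = A x^{2} \cos{\left(x \right)} + A \cos{\left(x \right)}
  (y**2 + 1)·u_yyyy = 0
So the left-hand side equals
  A x^{2} \cos{\left(x \right)} + A \cos{\left(x \right)}
This must equal f(x, y) identically; expanded, f = - 3 x^{2} \cos{\left(x \right)} - 3 \cos{\left(x \right)}.
Matching coefficients of the independent functions:
  [x^{2} \cos{\left(x \right)}, \cos{\left(x \right)}]:  A = -3
Solving: A = -3.
Check against the point condition:
  u(0, 0) = -3  ⟹  A = -3  ✓
Hence u(x, y) = - 3 \cos{\left(x \right)}.

Answer: u(x, y) = - 3 \cos{\left(x \right)}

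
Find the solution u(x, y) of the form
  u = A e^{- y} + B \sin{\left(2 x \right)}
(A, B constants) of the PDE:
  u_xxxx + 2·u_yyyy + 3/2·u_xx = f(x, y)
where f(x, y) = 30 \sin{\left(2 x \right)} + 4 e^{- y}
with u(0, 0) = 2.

Substitute the ansatz u = A e^{- y} + B \sin{\left(2 x \right)} into the left-hand side.
Derivatives of the ansatz:
  u_xxxx = 16 B \sin{\left(2 x \right)}
  u_yyyy = A e^{- y}
  u_xx = - 4 B \sin{\left(2 x \right)}
Term by term:
  u_xxxx = 16 B \sin{\left(2 x \right)}
  2·u_yyyy = 2 A e^{- y}
  3/2·u_xx = - 6 B \sin{\left(2 x \right)}
So the left-hand side equals
  2 A e^{- y} + 10 B \sin{\left(2 x \right)}
This must equal f(x, y) = 30 \sin{\left(2 x \right)} + 4 e^{- y} identically.
Matching coefficients of the independent functions:
  [e^{- y}]:  2 A = 4
  [\sin{\left(2 x \right)}]:  10 B = 30
Solving: A = 2, B = 3.
Check against the point condition:
  u(0, 0) = 2  ⟹  A = 2  ✓
Hence u(x, y) = 3 \sin{\left(2 x \right)} + 2 e^{- y}.

Answer: u(x, y) = 3 \sin{\left(2 x \right)} + 2 e^{- y}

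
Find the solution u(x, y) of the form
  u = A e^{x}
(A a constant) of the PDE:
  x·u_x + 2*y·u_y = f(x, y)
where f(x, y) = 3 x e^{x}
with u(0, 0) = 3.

Substitute the ansatz u = A e^{x} into the left-hand side.
Derivatives of the ansatz:
  u_x = A e^{x}
  u_y = 0
Term by term:
  x·u_x = A x e^{x}
  2*y·u_y = 0
So the left-hand side equals
  A x e^{x}
This must equal f(x, y) = 3 x e^{x} identically.
Matching coefficients of the independent functions:
  [x e^{x}]:  A = 3
Solving: A = 3.
Check against the point condition:
  u(0, 0) = 3  ⟹  A = 3  ✓
Hence u(x, y) = 3 e^{x}.

Answer: u(x, y) = 3 e^{x}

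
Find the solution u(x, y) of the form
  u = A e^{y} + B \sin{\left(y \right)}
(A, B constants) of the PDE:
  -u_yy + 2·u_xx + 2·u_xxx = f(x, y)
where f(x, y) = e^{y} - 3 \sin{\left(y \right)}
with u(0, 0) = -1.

Substitute the ansatz u = A e^{y} + B \sin{\left(y \right)} into the left-hand side.
Derivatives of the ansatz:
  u_yy = A e^{y} - B \sin{\left(y \right)}
  u_xx = 0
  u_xxx = 0
Term by term:
  -u_yy = - A e^{y} + B \sin{\left(y \right)}
  2·u_xx = 0
  2·u_xxx = 0
So the left-hand side equals
  - A e^{y} + B \sin{\left(y \right)}
This must equal f(x, y) = e^{y} - 3 \sin{\left(y \right)} identically.
Matching coefficients of the independent functions:
  [e^{y}]:  - A = 1
  [\sin{\left(y \right)}]:  B = -3
Solving: A = -1, B = -3.
Check against the point condition:
  u(0, 0) = -1  ⟹  A = -1  ✓
Hence u(x, y) = - e^{y} - 3 \sin{\left(y \right)}.

Answer: u(x, y) = - e^{y} - 3 \sin{\left(y \right)}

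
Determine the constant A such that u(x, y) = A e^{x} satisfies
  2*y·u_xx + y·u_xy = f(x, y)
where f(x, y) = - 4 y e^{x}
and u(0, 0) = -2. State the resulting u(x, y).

Substitute the ansatz u = A e^{x} into the left-hand side.
Derivatives of the ansatz:
  u_xx = A e^{x}
  u_xy = 0
Term by term:
  2*y·u_xx = 2 A y e^{x}
  y·u_xy = 0
So the left-hand side equals
  2 A y e^{x}
This must equal f(x, y) = - 4 y e^{x} identically.
Matching coefficients of the independent functions:
  [y e^{x}]:  2 A = -4
Solving: A = -2.
Check against the point condition:
  u(0, 0) = -2  ⟹  A = -2  ✓
Hence u(x, y) = - 2 e^{x}.

Answer: u(x, y) = - 2 e^{x}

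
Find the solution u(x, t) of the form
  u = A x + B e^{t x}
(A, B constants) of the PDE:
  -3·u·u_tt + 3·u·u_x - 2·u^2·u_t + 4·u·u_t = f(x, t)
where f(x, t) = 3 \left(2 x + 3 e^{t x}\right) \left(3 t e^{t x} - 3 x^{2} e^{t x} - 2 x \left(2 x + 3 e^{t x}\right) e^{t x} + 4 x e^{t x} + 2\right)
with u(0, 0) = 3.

Substitute the ansatz u = A x + B e^{t x} into the left-hand side.
Derivatives of the ansatz:
  u_tt = B x^{2} e^{t x}
  u_x = A + B t e^{t x}
  u_t = B x e^{t x}
Term by term:
  -3·u·u_tt = - 3 A B x^{3} e^{t x} - 3 B^{2} x^{2} e^{2 t x}
  3·u·u_x = 3 A^{2} x + 3 A B t x e^{t x} + 3 A B e^{t x} + 3 B^{2} t e^{2 t x}
  -2·u^2·u_t = - 2 A^{2} B x^{3} e^{t x} - 4 A B^{2} x^{2} e^{2 t x} - 2 B^{3} x e^{3 t x}
  4·u·u_t = 4 A B x^{2} e^{t x} + 4 B^{2} x e^{2 t x}
So the left-hand side equals
  - 2 A^{2} B x^{3} e^{t x} + 3 A^{2} x - 4 A B^{2} x^{2} e^{2 t x} + 3 A B t x e^{t x} - 3 A B x^{3} e^{t x} + 4 A B x^{2} e^{t x} + 3 A B e^{t x} - 2 B^{3} x e^{3 t x} + 3 B^{2} t e^{2 t x} - 3 B^{2} x^{2} e^{2 t x} + 4 B^{2} x e^{2 t x}
This must equal f(x, t) identically; expanded, f = 18 t x e^{t x} + 27 t e^{2 t x} - 42 x^{3} e^{t x} - 99 x^{2} e^{2 t x} + 24 x^{2} e^{t x} - 54 x e^{3 t x} + 36 x e^{2 t x} + 12 x + 18 e^{t x}.
Matching coefficients of the independent functions:
  [x]:  3 A^{2} = 12
  [t e^{2 t x}]:  3 B^{2} = 27
  [x e^{2 t x}]:  4 B^{2} = 36
  [x e^{3 t x}]:  - 2 B^{3} = -54
  [x^{2} e^{t x}]:  4 A B = 24
  [x^{2} e^{2 t x}]:  - 4 A B^{2} - 3 B^{2} = -99
  [x^{3} e^{t x}]:  - 2 A^{2} B - 3 A B = -42
  [t x e^{t x}, e^{t x}]:  3 A B = 18
Solving: A = 2, B = 3.
Check against the point condition:
  u(0, 0) = 3  ⟹  B = 3  ✓
Hence u(x, t) = 2 x + 3 e^{t x}.

Answer: u(x, t) = 2 x + 3 e^{t x}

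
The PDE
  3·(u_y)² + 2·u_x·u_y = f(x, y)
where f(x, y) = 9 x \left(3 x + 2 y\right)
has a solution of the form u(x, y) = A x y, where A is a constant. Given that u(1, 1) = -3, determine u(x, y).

Answer: u(x, y) = - 3 x y

Derivation:
Substitute the ansatz u = A x y into the left-hand side.
Derivatives of the ansatz:
  u_y = A x
  u_x = A y
Term by term:
  3·(u_y)² = 3 A^{2} x^{2}
  2·u_x·u_y = 2 A^{2} x y
So the left-hand side equals
  3 A^{2} x^{2} + 2 A^{2} x y
This must equal f(x, y) identically; expanded, f = 27 x^{2} + 18 x y.
Matching coefficients of the independent functions:
  [x^{2}]:  3 A^{2} = 27
  [x y]:  2 A^{2} = 18
These equations allow (A) = (-3) or (3).
Impose the point condition(s):
  u(1, 1) = -3  ⟹  A = -3
Only A = -3 satisfies everything.
Hence u(x, y) = - 3 x y.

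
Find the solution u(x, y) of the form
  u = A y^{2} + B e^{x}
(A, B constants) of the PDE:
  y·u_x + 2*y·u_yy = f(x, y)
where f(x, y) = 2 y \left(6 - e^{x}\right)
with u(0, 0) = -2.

Substitute the ansatz u = A y^{2} + B e^{x} into the left-hand side.
Derivatives of the ansatz:
  u_x = B e^{x}
  u_yy = 2 A
Term by term:
  y·u_x = B y e^{x}
  2*y·u_yy = 4 A y
So the left-hand side equals
  4 A y + B y e^{x}
This must equal f(x, y) identically; expanded, f = - 2 y e^{x} + 12 y.
Matching coefficients of the independent functions:
  [y]:  4 A = 12
  [y e^{x}]:  B = -2
Solving: A = 3, B = -2.
Check against the point condition:
  u(0, 0) = -2  ⟹  B = -2  ✓
Hence u(x, y) = 3 y^{2} - 2 e^{x}.

Answer: u(x, y) = 3 y^{2} - 2 e^{x}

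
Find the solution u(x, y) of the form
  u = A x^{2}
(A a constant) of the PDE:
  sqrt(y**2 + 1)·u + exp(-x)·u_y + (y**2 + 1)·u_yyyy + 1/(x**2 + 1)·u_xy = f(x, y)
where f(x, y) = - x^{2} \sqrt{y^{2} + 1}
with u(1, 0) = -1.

Substitute the ansatz u = A x^{2} into the left-hand side.
Derivatives of the ansatz:
  u_y = 0
  u_yyyy = 0
  u_xy = 0
Term by term:
  sqrt(y**2 + 1)·u = A x^{2} \sqrt{y^{2} + 1}
  exp(-x)·u_y = 0
  (y**2 + 1)·u_yyyy = 0
  1/(x**2 + 1)·u_xy = 0
So the left-hand side equals
  A x^{2} \sqrt{y^{2} + 1}
This must equal f(x, y) = - x^{2} \sqrt{y^{2} + 1} identically.
Matching coefficients of the independent functions:
  [x^{2} \sqrt{y^{2} + 1}]:  A = -1
Solving: A = -1.
Check against the point condition:
  u(1, 0) = -1  ⟹  A = -1  ✓
Hence u(x, y) = - x^{2}.

Answer: u(x, y) = - x^{2}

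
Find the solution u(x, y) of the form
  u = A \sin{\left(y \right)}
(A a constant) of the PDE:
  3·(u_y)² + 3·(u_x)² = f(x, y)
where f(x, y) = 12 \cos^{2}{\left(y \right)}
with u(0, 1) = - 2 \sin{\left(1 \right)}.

Substitute the ansatz u = A \sin{\left(y \right)} into the left-hand side.
Derivatives of the ansatz:
  u_y = A \cos{\left(y \right)}
  u_x = 0
Term by term:
  3·(u_y)² = 3 A^{2} \cos^{2}{\left(y \right)}
  3·(u_x)² = 0
So the left-hand side equals
  3 A^{2} \cos^{2}{\left(y \right)}
This must equal f(x, y) = 12 \cos^{2}{\left(y \right)} identically.
Matching coefficients of the independent functions:
  [\cos^{2}{\left(y \right)}]:  3 A^{2} = 12
These equations allow (A) = (-2) or (2).
Impose the point condition(s):
  u(0, 1) = - 2 \sin{\left(1 \right)}  ⟹  A \sin{\left(1 \right)} = - 2 \sin{\left(1 \right)}
Only A = -2 satisfies everything.
Hence u(x, y) = - 2 \sin{\left(y \right)}.

Answer: u(x, y) = - 2 \sin{\left(y \right)}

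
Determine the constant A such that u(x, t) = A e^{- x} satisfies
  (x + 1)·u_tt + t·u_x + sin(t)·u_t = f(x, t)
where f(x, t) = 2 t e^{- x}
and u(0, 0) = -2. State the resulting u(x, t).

Substitute the ansatz u = A e^{- x} into the left-hand side.
Derivatives of the ansatz:
  u_tt = 0
  u_x = - A e^{- x}
  u_t = 0
Term by term:
  (x + 1)·u_tt = 0
  t·u_x = - A t e^{- x}
  sin(t)·u_t = 0
So the left-hand side equals
  - A t e^{- x}
This must equal f(x, t) = 2 t e^{- x} identically.
Matching coefficients of the independent functions:
  [t e^{- x}]:  - A = 2
Solving: A = -2.
Check against the point condition:
  u(0, 0) = -2  ⟹  A = -2  ✓
Hence u(x, t) = - 2 e^{- x}.

Answer: u(x, t) = - 2 e^{- x}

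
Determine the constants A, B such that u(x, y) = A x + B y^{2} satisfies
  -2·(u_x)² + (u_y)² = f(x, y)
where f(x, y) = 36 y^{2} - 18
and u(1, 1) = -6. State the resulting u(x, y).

Substitute the ansatz u = A x + B y^{2} into the left-hand side.
Derivatives of the ansatz:
  u_x = A
  u_y = 2 B y
Term by term:
  -2·(u_x)² = - 2 A^{2}
  (u_y)² = 4 B^{2} y^{2}
So the left-hand side equals
  - 2 A^{2} + 4 B^{2} y^{2}
This must equal f(x, y) = 36 y^{2} - 18 identically.
Matching coefficients of the independent functions:
  [constant term]:  - 2 A^{2} = -18
  [y^{2}]:  4 B^{2} = 36
These equations allow (A, B) = (-3, -3) or (-3, 3) or (3, -3) or (3, 3).
Impose the point condition(s):
  u(1, 1) = -6  ⟹  A + B = -6
Only A = -3, B = -3 satisfies everything.
Hence u(x, y) = - 3 x - 3 y^{2}.

Answer: u(x, y) = - 3 x - 3 y^{2}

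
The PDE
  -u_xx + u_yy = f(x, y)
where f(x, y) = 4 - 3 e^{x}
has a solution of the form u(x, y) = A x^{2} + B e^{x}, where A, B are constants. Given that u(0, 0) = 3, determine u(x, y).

Substitute the ansatz u = A x^{2} + B e^{x} into the left-hand side.
Derivatives of the ansatz:
  u_xx = 2 A + B e^{x}
  u_yy = 0
Term by term:
  -u_xx = - 2 A - B e^{x}
  u_yy = 0
So the left-hand side equals
  - 2 A - B e^{x}
This must equal f(x, y) = 4 - 3 e^{x} identically.
Matching coefficients of the independent functions:
  [constant term]:  - 2 A = 4
  [e^{x}]:  - B = -3
Solving: A = -2, B = 3.
Check against the point condition:
  u(0, 0) = 3  ⟹  B = 3  ✓
Hence u(x, y) = - 2 x^{2} + 3 e^{x}.

Answer: u(x, y) = - 2 x^{2} + 3 e^{x}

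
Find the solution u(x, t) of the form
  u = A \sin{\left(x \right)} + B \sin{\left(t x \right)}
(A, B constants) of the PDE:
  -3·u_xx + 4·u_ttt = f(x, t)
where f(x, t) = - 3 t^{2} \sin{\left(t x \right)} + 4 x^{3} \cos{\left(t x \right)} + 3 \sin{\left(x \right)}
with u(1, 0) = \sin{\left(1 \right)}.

Substitute the ansatz u = A \sin{\left(x \right)} + B \sin{\left(t x \right)} into the left-hand side.
Derivatives of the ansatz:
  u_xx = - A \sin{\left(x \right)} - B t^{2} \sin{\left(t x \right)}
  u_ttt = - B x^{3} \cos{\left(t x \right)}
Term by term:
  -3·u_xx = 3 A \sin{\left(x \right)} + 3 B t^{2} \sin{\left(t x \right)}
  4·u_ttt = - 4 B x^{3} \cos{\left(t x \right)}
So the left-hand side equals
  3 A \sin{\left(x \right)} + 3 B t^{2} \sin{\left(t x \right)} - 4 B x^{3} \cos{\left(t x \right)}
This must equal f(x, t) = - 3 t^{2} \sin{\left(t x \right)} + 4 x^{3} \cos{\left(t x \right)} + 3 \sin{\left(x \right)} identically.
Matching coefficients of the independent functions:
  [t^{2} \sin{\left(t x \right)}]:  3 B = -3
  [x^{3} \cos{\left(t x \right)}]:  - 4 B = 4
  [\sin{\left(x \right)}]:  3 A = 3
Solving: A = 1, B = -1.
Check against the point condition:
  u(1, 0) = \sin{\left(1 \right)}  ⟹  A \sin{\left(1 \right)} = \sin{\left(1 \right)}  ✓
Hence u(x, t) = \sin{\left(x \right)} - \sin{\left(t x \right)}.

Answer: u(x, t) = \sin{\left(x \right)} - \sin{\left(t x \right)}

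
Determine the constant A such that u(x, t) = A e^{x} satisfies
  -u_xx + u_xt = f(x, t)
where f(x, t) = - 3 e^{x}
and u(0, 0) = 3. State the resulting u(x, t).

Substitute the ansatz u = A e^{x} into the left-hand side.
Derivatives of the ansatz:
  u_xx = A e^{x}
  u_xt = 0
Term by term:
  -u_xx = - A e^{x}
  u_xt = 0
So the left-hand side equals
  - A e^{x}
This must equal f(x, t) = - 3 e^{x} identically.
Matching coefficients of the independent functions:
  [e^{x}]:  - A = -3
Solving: A = 3.
Check against the point condition:
  u(0, 0) = 3  ⟹  A = 3  ✓
Hence u(x, t) = 3 e^{x}.

Answer: u(x, t) = 3 e^{x}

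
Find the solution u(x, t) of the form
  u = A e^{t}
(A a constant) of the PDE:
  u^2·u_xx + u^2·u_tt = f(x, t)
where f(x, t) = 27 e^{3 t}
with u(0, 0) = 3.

Substitute the ansatz u = A e^{t} into the left-hand side.
Derivatives of the ansatz:
  u_xx = 0
  u_tt = A e^{t}
Term by term:
  u^2·u_xx = 0
  u^2·u_tt = A^{3} e^{3 t}
So the left-hand side equals
  A^{3} e^{3 t}
This must equal f(x, t) = 27 e^{3 t} identically.
Matching coefficients of the independent functions:
  [e^{3 t}]:  A^{3} = 27
Solving: A = 3.
Check against the point condition:
  u(0, 0) = 3  ⟹  A = 3  ✓
Hence u(x, t) = 3 e^{t}.

Answer: u(x, t) = 3 e^{t}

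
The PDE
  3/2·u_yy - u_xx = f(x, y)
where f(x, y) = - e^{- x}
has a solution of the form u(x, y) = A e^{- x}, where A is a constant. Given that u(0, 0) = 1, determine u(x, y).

Substitute the ansatz u = A e^{- x} into the left-hand side.
Derivatives of the ansatz:
  u_yy = 0
  u_xx = A e^{- x}
Term by term:
  3/2·u_yy = 0
  -u_xx = - A e^{- x}
So the left-hand side equals
  - A e^{- x}
This must equal f(x, y) = - e^{- x} identically.
Matching coefficients of the independent functions:
  [e^{- x}]:  - A = -1
Solving: A = 1.
Check against the point condition:
  u(0, 0) = 1  ⟹  A = 1  ✓
Hence u(x, y) = e^{- x}.

Answer: u(x, y) = e^{- x}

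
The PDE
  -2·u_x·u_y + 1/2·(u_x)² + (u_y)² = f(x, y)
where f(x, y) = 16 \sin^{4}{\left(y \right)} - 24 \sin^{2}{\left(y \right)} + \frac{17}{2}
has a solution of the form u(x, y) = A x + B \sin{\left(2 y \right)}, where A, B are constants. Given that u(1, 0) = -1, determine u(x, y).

Substitute the ansatz u = A x + B \sin{\left(2 y \right)} into the left-hand side.
Derivatives of the ansatz:
  u_x = A
  u_y = 2 B \cos{\left(2 y \right)}
Term by term:
  -2·u_x·u_y = - 4 A B \cos{\left(2 y \right)}
  1/2·(u_x)² = \frac{A^{2}}{2}
  (u_y)² = 4 B^{2} \cos^{2}{\left(2 y \right)}
So the left-hand side equals
  \frac{A^{2}}{2} - 4 A B \cos{\left(2 y \right)} + 4 B^{2} \cos^{2}{\left(2 y \right)}
This must equal f(x, y) identically; expanded, f = 4 \cos^{2}{\left(2 y \right)} + 4 \cos{\left(2 y \right)} + \frac{1}{2}.
Matching coefficients of the independent functions:
  [constant term]:  \frac{A^{2}}{2} = \frac{1}{2}
  [\cos{\left(2 y \right)}]:  - 4 A B = 4
  [\cos^{2}{\left(2 y \right)}]:  4 B^{2} = 4
These equations allow (A, B) = (-1, 1) or (1, -1).
Impose the point condition(s):
  u(1, 0) = -1  ⟹  A = -1
Only A = -1, B = 1 satisfies everything.
Hence u(x, y) = - x + \sin{\left(2 y \right)}.

Answer: u(x, y) = - x + \sin{\left(2 y \right)}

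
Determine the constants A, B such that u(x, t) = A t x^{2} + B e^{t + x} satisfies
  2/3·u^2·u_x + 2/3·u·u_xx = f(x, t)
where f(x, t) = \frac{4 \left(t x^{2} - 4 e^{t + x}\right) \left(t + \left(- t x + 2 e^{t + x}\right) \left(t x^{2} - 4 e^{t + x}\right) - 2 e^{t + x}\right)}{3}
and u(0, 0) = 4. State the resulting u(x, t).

Substitute the ansatz u = A t x^{2} + B e^{t + x} into the left-hand side.
Derivatives of the ansatz:
  u_x = 2 A t x + B e^{t} e^{x}
  u_xx = 2 A t + B e^{t} e^{x}
Term by term:
  2/3·u^2·u_x = \frac{4 A^{3} t^{3} x^{5}}{3} + \frac{2 A^{2} B t^{2} x^{4} e^{t} e^{x}}{3} + \frac{8 A^{2} B t^{2} x^{3} e^{t} e^{x}}{3} + \frac{4 A B^{2} t x^{2} e^{2 t} e^{2 x}}{3} + \frac{4 A B^{2} t x e^{2 t} e^{2 x}}{3} + \frac{2 B^{3} e^{3 t} e^{3 x}}{3}
  2/3·u·u_xx = \frac{4 A^{2} t^{2} x^{2}}{3} + \frac{2 A B t x^{2} e^{t} e^{x}}{3} + \frac{4 A B t e^{t} e^{x}}{3} + \frac{2 B^{2} e^{2 t} e^{2 x}}{3}
So the left-hand side equals
  \frac{4 A^{3} t^{3} x^{5}}{3} + \frac{2 A^{2} B t^{2} x^{4} e^{t} e^{x}}{3} + \frac{8 A^{2} B t^{2} x^{3} e^{t} e^{x}}{3} + \frac{4 A^{2} t^{2} x^{2}}{3} + \frac{4 A B^{2} t x^{2} e^{2 t} e^{2 x}}{3} + \frac{4 A B^{2} t x e^{2 t} e^{2 x}}{3} + \frac{2 A B t x^{2} e^{t} e^{x}}{3} + \frac{4 A B t e^{t} e^{x}}{3} + \frac{2 B^{3} e^{3 t} e^{3 x}}{3} + \frac{2 B^{2} e^{2 t} e^{2 x}}{3}
This must equal f(x, t) identically; expanded, f = - \frac{4 t^{3} x^{5}}{3} + \frac{8 t^{2} x^{4} e^{t} e^{x}}{3} + \frac{32 t^{2} x^{3} e^{t} e^{x}}{3} + \frac{4 t^{2} x^{2}}{3} - \frac{64 t x^{2} e^{2 t} e^{2 x}}{3} - \frac{8 t x^{2} e^{t} e^{x}}{3} - \frac{64 t x e^{2 t} e^{2 x}}{3} - \frac{16 t e^{t} e^{x}}{3} + \frac{128 e^{3 t} e^{3 x}}{3} + \frac{32 e^{2 t} e^{2 x}}{3}.
Matching coefficients of the independent functions:
  [t^{2} x^{2}]:  \frac{4 A^{2}}{3} = \frac{4}{3}
  [t^{3} x^{5}]:  \frac{4 A^{3}}{3} = - \frac{4}{3}
  [e^{2 t} e^{2 x}]:  \frac{2 B^{2}}{3} = \frac{32}{3}
  [e^{3 t} e^{3 x}]:  \frac{2 B^{3}}{3} = \frac{128}{3}
  [t e^{t} e^{x}]:  \frac{4 A B}{3} = - \frac{16}{3}
  [t x e^{2 t} e^{2 x}, t x^{2} e^{2 t} e^{2 x}]:  \frac{4 A B^{2}}{3} = - \frac{64}{3}
  [t x^{2} e^{t} e^{x}]:  \frac{2 A B}{3} = - \frac{8}{3}
  [t^{2} x^{3} e^{t} e^{x}]:  \frac{8 A^{2} B}{3} = \frac{32}{3}
  [t^{2} x^{4} e^{t} e^{x}]:  \frac{2 A^{2} B}{3} = \frac{8}{3}
Solving: A = -1, B = 4.
Check against the point condition:
  u(0, 0) = 4  ⟹  B = 4  ✓
Hence u(x, t) = - t x^{2} + 4 e^{t + x}.

Answer: u(x, t) = - t x^{2} + 4 e^{t + x}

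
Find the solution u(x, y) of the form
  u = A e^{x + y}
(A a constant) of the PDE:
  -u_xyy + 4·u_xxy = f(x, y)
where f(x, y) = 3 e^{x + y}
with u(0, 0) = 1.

Substitute the ansatz u = A e^{x + y} into the left-hand side.
Derivatives of the ansatz:
  u_xyy = A e^{x} e^{y}
  u_xxy = A e^{x} e^{y}
Term by term:
  -u_xyy = - A e^{x} e^{y}
  4·u_xxy = 4 A e^{x} e^{y}
So the left-hand side equals
  3 A e^{x} e^{y}
This must equal f(x, y) identically; expanded, f = 3 e^{x} e^{y}.
Matching coefficients of the independent functions:
  [e^{x} e^{y}]:  3 A = 3
Solving: A = 1.
Check against the point condition:
  u(0, 0) = 1  ⟹  A = 1  ✓
Hence u(x, y) = e^{x + y}.

Answer: u(x, y) = e^{x + y}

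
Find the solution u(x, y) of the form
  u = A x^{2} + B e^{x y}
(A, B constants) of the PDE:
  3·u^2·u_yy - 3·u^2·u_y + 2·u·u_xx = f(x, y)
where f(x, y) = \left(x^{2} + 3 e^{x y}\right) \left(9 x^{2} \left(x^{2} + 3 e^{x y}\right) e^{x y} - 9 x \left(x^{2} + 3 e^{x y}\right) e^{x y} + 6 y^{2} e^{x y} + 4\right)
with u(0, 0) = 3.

Substitute the ansatz u = A x^{2} + B e^{x y} into the left-hand side.
Derivatives of the ansatz:
  u_yy = B x^{2} e^{x y}
  u_y = B x e^{x y}
  u_xx = 2 A + B y^{2} e^{x y}
Term by term:
  3·u^2·u_yy = 3 A^{2} B x^{6} e^{x y} + 6 A B^{2} x^{4} e^{2 x y} + 3 B^{3} x^{2} e^{3 x y}
  -3·u^2·u_y = - 3 A^{2} B x^{5} e^{x y} - 6 A B^{2} x^{3} e^{2 x y} - 3 B^{3} x e^{3 x y}
  2·u·u_xx = 4 A^{2} x^{2} + 2 A B x^{2} y^{2} e^{x y} + 4 A B e^{x y} + 2 B^{2} y^{2} e^{2 x y}
So the left-hand side equals
  3 A^{2} B x^{6} e^{x y} - 3 A^{2} B x^{5} e^{x y} + 4 A^{2} x^{2} + 6 A B^{2} x^{4} e^{2 x y} - 6 A B^{2} x^{3} e^{2 x y} + 2 A B x^{2} y^{2} e^{x y} + 4 A B e^{x y} + 3 B^{3} x^{2} e^{3 x y} - 3 B^{3} x e^{3 x y} + 2 B^{2} y^{2} e^{2 x y}
This must equal f(x, y) identically; expanded, f = 9 x^{6} e^{x y} - 9 x^{5} e^{x y} + 54 x^{4} e^{2 x y} - 54 x^{3} e^{2 x y} + 6 x^{2} y^{2} e^{x y} + 81 x^{2} e^{3 x y} + 4 x^{2} - 81 x e^{3 x y} + 18 y^{2} e^{2 x y} + 12 e^{x y}.
Matching coefficients of the independent functions:
  [x^{2}]:  4 A^{2} = 4
  [x e^{3 x y}]:  - 3 B^{3} = -81
  [x^{2} e^{3 x y}]:  3 B^{3} = 81
  [x^{3} e^{2 x y}]:  - 6 A B^{2} = -54
  [x^{4} e^{2 x y}]:  6 A B^{2} = 54
  [x^{5} e^{x y}]:  - 3 A^{2} B = -9
  [x^{6} e^{x y}]:  3 A^{2} B = 9
  [y^{2} e^{2 x y}]:  2 B^{2} = 18
  [x^{2} y^{2} e^{x y}]:  2 A B = 6
  [e^{x y}]:  4 A B = 12
Solving: A = 1, B = 3.
Check against the point condition:
  u(0, 0) = 3  ⟹  B = 3  ✓
Hence u(x, y) = x^{2} + 3 e^{x y}.

Answer: u(x, y) = x^{2} + 3 e^{x y}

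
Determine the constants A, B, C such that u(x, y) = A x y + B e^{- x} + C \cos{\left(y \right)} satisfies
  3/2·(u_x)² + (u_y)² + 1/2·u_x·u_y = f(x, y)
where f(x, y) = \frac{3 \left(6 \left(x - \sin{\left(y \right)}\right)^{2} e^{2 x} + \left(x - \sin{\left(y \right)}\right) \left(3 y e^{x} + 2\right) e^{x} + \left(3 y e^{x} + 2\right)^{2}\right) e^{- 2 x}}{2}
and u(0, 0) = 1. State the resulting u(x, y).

Substitute the ansatz u = A x y + B e^{- x} + C \cos{\left(y \right)} into the left-hand side.
Derivatives of the ansatz:
  u_x = A y - B e^{- x}
  u_y = A x - C \sin{\left(y \right)}
Term by term:
  3/2·(u_x)² = \frac{3 A^{2} y^{2}}{2} - 3 A B y e^{- x} + \frac{3 B^{2} e^{- 2 x}}{2}
  (u_y)² = A^{2} x^{2} - 2 A C x \sin{\left(y \right)} + C^{2} \sin^{2}{\left(y \right)}
  1/2·u_x·u_y = \frac{A^{2} x y}{2} - \frac{A B x e^{- x}}{2} - \frac{A C y \sin{\left(y \right)}}{2} + \frac{B C e^{- x} \sin{\left(y \right)}}{2}
So the left-hand side equals
  A^{2} x^{2} + \frac{A^{2} x y}{2} + \frac{3 A^{2} y^{2}}{2} - \frac{A B x e^{- x}}{2} - 3 A B y e^{- x} - 2 A C x \sin{\left(y \right)} - \frac{A C y \sin{\left(y \right)}}{2} + \frac{3 B^{2} e^{- 2 x}}{2} + \frac{B C e^{- x} \sin{\left(y \right)}}{2} + C^{2} \sin^{2}{\left(y \right)}
This must equal f(x, y) identically; expanded, f = 9 x^{2} + \frac{9 x y}{2} - 18 x \sin{\left(y \right)} + 3 x e^{- x} + \frac{27 y^{2}}{2} - \frac{9 y \sin{\left(y \right)}}{2} + 18 y e^{- x} + 9 \sin^{2}{\left(y \right)} - 3 e^{- x} \sin{\left(y \right)} + 6 e^{- 2 x}.
Matching coefficients of the independent functions:
  [x^{2}]:  A^{2} = 9
  [y^{2}]:  \frac{3 A^{2}}{2} = \frac{27}{2}
  [x y]:  \frac{A^{2}}{2} = \frac{9}{2}
  [x e^{- x}]:  - \frac{A B}{2} = 3
  [x \sin{\left(y \right)}]:  - 2 A C = -18
  [y e^{- x}]:  - 3 A B = 18
  [y \sin{\left(y \right)}]:  - \frac{A C}{2} = - \frac{9}{2}
  [e^{- x} \sin{\left(y \right)}]:  \frac{B C}{2} = -3
  [e^{- 2 x}]:  \frac{3 B^{2}}{2} = 6
  [\sin^{2}{\left(y \right)}]:  C^{2} = 9
These equations allow (A, B, C) = (-3, 2, -3) or (3, -2, 3).
Impose the point condition(s):
  u(0, 0) = 1  ⟹  B + C = 1
Only A = 3, B = -2, C = 3 satisfies everything.
Hence u(x, y) = 3 x y + 3 \cos{\left(y \right)} - 2 e^{- x}.

Answer: u(x, y) = 3 x y + 3 \cos{\left(y \right)} - 2 e^{- x}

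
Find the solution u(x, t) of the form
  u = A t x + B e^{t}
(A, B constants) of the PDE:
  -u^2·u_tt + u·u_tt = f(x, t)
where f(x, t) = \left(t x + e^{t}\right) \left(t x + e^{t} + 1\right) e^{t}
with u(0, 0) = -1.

Answer: u(x, t) = - t x - e^{t}

Derivation:
Substitute the ansatz u = A t x + B e^{t} into the left-hand side.
Derivatives of the ansatz:
  u_tt = B e^{t}
Term by term:
  -u^2·u_tt = - A^{2} B t^{2} x^{2} e^{t} - 2 A B^{2} t x e^{2 t} - B^{3} e^{3 t}
  u·u_tt = A B t x e^{t} + B^{2} e^{2 t}
So the left-hand side equals
  - A^{2} B t^{2} x^{2} e^{t} - 2 A B^{2} t x e^{2 t} + A B t x e^{t} - B^{3} e^{3 t} + B^{2} e^{2 t}
This must equal f(x, t) identically; expanded, f = t^{2} x^{2} e^{t} + 2 t x e^{2 t} + t x e^{t} + e^{3 t} + e^{2 t}.
Matching coefficients of the independent functions:
  [t x e^{t}]:  A B = 1
  [t x e^{2 t}]:  - 2 A B^{2} = 2
  [t^{2} x^{2} e^{t}]:  - A^{2} B = 1
  [e^{2 t}]:  B^{2} = 1
  [e^{3 t}]:  - B^{3} = 1
Solving: A = -1, B = -1.
Check against the point condition:
  u(0, 0) = -1  ⟹  B = -1  ✓
Hence u(x, t) = - t x - e^{t}.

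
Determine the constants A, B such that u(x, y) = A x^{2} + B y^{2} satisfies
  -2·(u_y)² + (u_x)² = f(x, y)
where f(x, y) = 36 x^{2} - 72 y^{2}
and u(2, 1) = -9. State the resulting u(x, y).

Substitute the ansatz u = A x^{2} + B y^{2} into the left-hand side.
Derivatives of the ansatz:
  u_y = 2 B y
  u_x = 2 A x
Term by term:
  -2·(u_y)² = - 8 B^{2} y^{2}
  (u_x)² = 4 A^{2} x^{2}
So the left-hand side equals
  4 A^{2} x^{2} - 8 B^{2} y^{2}
This must equal f(x, y) = 36 x^{2} - 72 y^{2} identically.
Matching coefficients of the independent functions:
  [x^{2}]:  4 A^{2} = 36
  [y^{2}]:  - 8 B^{2} = -72
These equations allow (A, B) = (-3, -3) or (-3, 3) or (3, -3) or (3, 3).
Impose the point condition(s):
  u(2, 1) = -9  ⟹  4 A + B = -9
Only A = -3, B = 3 satisfies everything.
Hence u(x, y) = - 3 x^{2} + 3 y^{2}.

Answer: u(x, y) = - 3 x^{2} + 3 y^{2}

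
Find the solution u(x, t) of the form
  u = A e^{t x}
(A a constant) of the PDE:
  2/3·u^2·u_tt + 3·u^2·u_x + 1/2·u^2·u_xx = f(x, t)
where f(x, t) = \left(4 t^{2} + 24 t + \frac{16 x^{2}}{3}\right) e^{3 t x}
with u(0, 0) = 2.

Substitute the ansatz u = A e^{t x} into the left-hand side.
Derivatives of the ansatz:
  u_tt = A x^{2} e^{t x}
  u_x = A t e^{t x}
  u_xx = A t^{2} e^{t x}
Term by term:
  2/3·u^2·u_tt = \frac{2 A^{3} x^{2} e^{3 t x}}{3}
  3·u^2·u_x = 3 A^{3} t e^{3 t x}
  1/2·u^2·u_xx = \frac{A^{3} t^{2} e^{3 t x}}{2}
So the left-hand side equals
  \frac{A^{3} t^{2} e^{3 t x}}{2} + 3 A^{3} t e^{3 t x} + \frac{2 A^{3} x^{2} e^{3 t x}}{3}
This must equal f(x, t) identically; expanded, f = 4 t^{2} e^{3 t x} + 24 t e^{3 t x} + \frac{16 x^{2} e^{3 t x}}{3}.
Matching coefficients of the independent functions:
  [t e^{3 t x}]:  3 A^{3} = 24
  [t^{2} e^{3 t x}]:  \frac{A^{3}}{2} = 4
  [x^{2} e^{3 t x}]:  \frac{2 A^{3}}{3} = \frac{16}{3}
Solving: A = 2.
Check against the point condition:
  u(0, 0) = 2  ⟹  A = 2  ✓
Hence u(x, t) = 2 e^{t x}.

Answer: u(x, t) = 2 e^{t x}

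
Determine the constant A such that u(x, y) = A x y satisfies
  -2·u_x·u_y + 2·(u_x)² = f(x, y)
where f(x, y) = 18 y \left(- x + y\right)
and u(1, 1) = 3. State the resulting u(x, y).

Answer: u(x, y) = 3 x y

Derivation:
Substitute the ansatz u = A x y into the left-hand side.
Derivatives of the ansatz:
  u_x = A y
  u_y = A x
Term by term:
  -2·u_x·u_y = - 2 A^{2} x y
  2·(u_x)² = 2 A^{2} y^{2}
So the left-hand side equals
  - 2 A^{2} x y + 2 A^{2} y^{2}
This must equal f(x, y) identically; expanded, f = - 18 x y + 18 y^{2}.
Matching coefficients of the independent functions:
  [y^{2}]:  2 A^{2} = 18
  [x y]:  - 2 A^{2} = -18
These equations allow (A) = (-3) or (3).
Impose the point condition(s):
  u(1, 1) = 3  ⟹  A = 3
Only A = 3 satisfies everything.
Hence u(x, y) = 3 x y.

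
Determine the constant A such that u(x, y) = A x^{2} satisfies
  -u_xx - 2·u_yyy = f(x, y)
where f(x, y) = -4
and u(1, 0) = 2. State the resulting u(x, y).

Answer: u(x, y) = 2 x^{2}

Derivation:
Substitute the ansatz u = A x^{2} into the left-hand side.
Derivatives of the ansatz:
  u_xx = 2 A
  u_yyy = 0
Term by term:
  -u_xx = - 2 A
  -2·u_yyy = 0
So the left-hand side equals
  - 2 A
This must equal f(x, y) = -4 identically.
Matching coefficients of the independent functions:
  [constant term]:  - 2 A = -4
Solving: A = 2.
Check against the point condition:
  u(1, 0) = 2  ⟹  A = 2  ✓
Hence u(x, y) = 2 x^{2}.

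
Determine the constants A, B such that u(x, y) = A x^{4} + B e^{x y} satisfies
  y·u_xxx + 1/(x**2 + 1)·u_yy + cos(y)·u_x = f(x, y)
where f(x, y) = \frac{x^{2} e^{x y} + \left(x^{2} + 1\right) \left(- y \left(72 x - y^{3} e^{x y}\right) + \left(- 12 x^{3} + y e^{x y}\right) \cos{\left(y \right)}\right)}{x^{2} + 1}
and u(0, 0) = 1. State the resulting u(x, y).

Answer: u(x, y) = - 3 x^{4} + e^{x y}

Derivation:
Substitute the ansatz u = A x^{4} + B e^{x y} into the left-hand side.
Derivatives of the ansatz:
  u_xxx = 24 A x + B y^{3} e^{x y}
  u_yy = B x^{2} e^{x y}
  u_x = 4 A x^{3} + B y e^{x y}
Term by term:
  y·u_xxx = 24 A x y + B y^{4} e^{x y}
  1/(x**2 + 1)·u_yy = \frac{B x^{2} e^{x y}}{x^{2} + 1}
  cos(y)·u_x = 4 A x^{3} \cos{\left(y \right)} + B y e^{x y} \cos{\left(y \right)}
So the left-hand side equals
  4 A x^{3} \cos{\left(y \right)} + 24 A x y + \frac{B x^{2} e^{x y}}{x^{2} + 1} + B y^{4} e^{x y} + B y e^{x y} \cos{\left(y \right)}
This must equal f(x, y) identically; expanded, f = - 12 x^{3} \cos{\left(y \right)} + \frac{x^{2} e^{x y}}{x^{2} + 1} - 72 x y + y^{4} e^{x y} + y e^{x y} \cos{\left(y \right)}.
Matching coefficients of the independent functions:
  [x y]:  24 A = -72
  [x^{3} \cos{\left(y \right)}]:  4 A = -12
  [y^{4} e^{x y}, \frac{x^{2} e^{x y}}{x^{2} + 1}, y e^{x y} \cos{\left(y \right)}]:  B = 1
Solving: A = -3, B = 1.
Check against the point condition:
  u(0, 0) = 1  ⟹  B = 1  ✓
Hence u(x, y) = - 3 x^{4} + e^{x y}.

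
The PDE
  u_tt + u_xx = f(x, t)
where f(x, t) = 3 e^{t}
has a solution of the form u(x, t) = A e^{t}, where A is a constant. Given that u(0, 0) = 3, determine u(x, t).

Substitute the ansatz u = A e^{t} into the left-hand side.
Derivatives of the ansatz:
  u_tt = A e^{t}
  u_xx = 0
Term by term:
  u_tt = A e^{t}
  u_xx = 0
So the left-hand side equals
  A e^{t}
This must equal f(x, t) = 3 e^{t} identically.
Matching coefficients of the independent functions:
  [e^{t}]:  A = 3
Solving: A = 3.
Check against the point condition:
  u(0, 0) = 3  ⟹  A = 3  ✓
Hence u(x, t) = 3 e^{t}.

Answer: u(x, t) = 3 e^{t}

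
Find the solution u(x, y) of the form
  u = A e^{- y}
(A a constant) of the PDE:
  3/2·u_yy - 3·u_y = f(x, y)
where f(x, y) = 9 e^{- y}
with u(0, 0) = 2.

Substitute the ansatz u = A e^{- y} into the left-hand side.
Derivatives of the ansatz:
  u_yy = A e^{- y}
  u_y = - A e^{- y}
Term by term:
  3/2·u_yy = \frac{3 A e^{- y}}{2}
  -3·u_y = 3 A e^{- y}
So the left-hand side equals
  \frac{9 A e^{- y}}{2}
This must equal f(x, y) = 9 e^{- y} identically.
Matching coefficients of the independent functions:
  [e^{- y}]:  \frac{9 A}{2} = 9
Solving: A = 2.
Check against the point condition:
  u(0, 0) = 2  ⟹  A = 2  ✓
Hence u(x, y) = 2 e^{- y}.

Answer: u(x, y) = 2 e^{- y}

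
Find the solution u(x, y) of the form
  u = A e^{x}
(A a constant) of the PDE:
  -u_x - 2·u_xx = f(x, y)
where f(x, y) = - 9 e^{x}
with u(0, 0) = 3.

Answer: u(x, y) = 3 e^{x}

Derivation:
Substitute the ansatz u = A e^{x} into the left-hand side.
Derivatives of the ansatz:
  u_x = A e^{x}
  u_xx = A e^{x}
Term by term:
  -u_x = - A e^{x}
  -2·u_xx = - 2 A e^{x}
So the left-hand side equals
  - 3 A e^{x}
This must equal f(x, y) = - 9 e^{x} identically.
Matching coefficients of the independent functions:
  [e^{x}]:  - 3 A = -9
Solving: A = 3.
Check against the point condition:
  u(0, 0) = 3  ⟹  A = 3  ✓
Hence u(x, y) = 3 e^{x}.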